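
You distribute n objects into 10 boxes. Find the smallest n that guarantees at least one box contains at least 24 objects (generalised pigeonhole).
n = (24 − 1)·10 + 1 = 231

By the generalised pigeonhole principle, to guarantee some box contains ≥ r objects we need more than (r − 1) · k objects total. Threshold: n = (r − 1) · k + 1. With r = 24 and k = 10: n = 23 · 10 + 1 = 230 + 1 = 231. For n = 230 = 23 · 10, we can put exactly 23 objects in every box, avoiding 24 in any single one — so 231 is tight.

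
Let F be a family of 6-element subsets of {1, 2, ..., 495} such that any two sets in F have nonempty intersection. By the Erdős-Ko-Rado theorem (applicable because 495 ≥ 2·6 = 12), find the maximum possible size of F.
max |F| = C(494, 5) = 240234456098

The Erdős-Ko-Rado theorem states: for n ≥ 2k, an intersecting family of k-subsets of an n-element set has size at most C(n − 1, k − 1), with equality for 'star' families {A ⊆ [n] : |A| = k, i ∈ A} (fix an element i). For n = 495, k = 6: C(494, 5) = 240234456098.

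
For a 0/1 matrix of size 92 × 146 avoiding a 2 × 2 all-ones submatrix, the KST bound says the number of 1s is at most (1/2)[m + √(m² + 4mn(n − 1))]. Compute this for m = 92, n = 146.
z(92, 146; 2, 2) ≤ (1/2)[92 + √(92² + 4·92·146·145)] = (1/2)[92 + √7799024] = 1442.3366

Kővári–Sós–Turán: let r_1, ..., r_92 be the row sums and z = Σ r_i the total number of 1s. Each pair of columns can share at most one row with both entries 1 (else a 2×2 all-ones block appears), so Σ_i C(r_i, 2) ≤ C(146, 2) = 10585. By convexity Σ_i C(r_i, 2) ≥ 92·C(z/92, 2) = z(z − 92)/(2·92), giving z² − 92z − 92·146·145 ≤ 0 and hence z ≤ (1/2)[92 + √(8464 + 4·1947640)] = (1/2)[92 + √7799024] ≈ (1/2)(92 + 2792.6733) = 1442.3366.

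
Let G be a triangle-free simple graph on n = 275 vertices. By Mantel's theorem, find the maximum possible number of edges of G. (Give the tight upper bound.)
ex(275, K_3) = ⌊275^2/4⌋ = 18906

Mantel (1907): a triangle-free graph on n vertices has at most ⌊n^2/4⌋ edges, with equality for the complete bipartite graph K_{⌊n/2⌋, ⌈n/2⌉}. For n = 275: ⌊275^2/4⌋ = ⌊75625/4⌋ = 18906. The extremal graph is K_{137, 138}, which has 137·138 = 18906 edges.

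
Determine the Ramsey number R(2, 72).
R(2, 72) = 72

R(2, k) = k for all k ≥ 2: in a 2-colouring of K_k, either some edge is red (a red K_2) or all edges are blue (a blue K_k). And K_{71} coloured all-blue has no blue K_72, so R(2, 72) > 71. Hence R(2, 72) = 72.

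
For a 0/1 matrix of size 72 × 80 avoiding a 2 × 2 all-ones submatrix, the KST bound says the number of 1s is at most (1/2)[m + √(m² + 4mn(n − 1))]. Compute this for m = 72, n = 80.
z(72, 80; 2, 2) ≤ (1/2)[72 + √(72² + 4·72·80·79)] = (1/2)[72 + √1825344] = 711.5265

Kővári–Sós–Turán: let r_1, ..., r_72 be the row sums and z = Σ r_i the total number of 1s. Each pair of columns can share at most one row with both entries 1 (else a 2×2 all-ones block appears), so Σ_i C(r_i, 2) ≤ C(80, 2) = 3160. By convexity Σ_i C(r_i, 2) ≥ 72·C(z/72, 2) = z(z − 72)/(2·72), giving z² − 72z − 72·80·79 ≤ 0 and hence z ≤ (1/2)[72 + √(5184 + 4·455040)] = (1/2)[72 + √1825344] ≈ (1/2)(72 + 1351.0529) = 711.5265.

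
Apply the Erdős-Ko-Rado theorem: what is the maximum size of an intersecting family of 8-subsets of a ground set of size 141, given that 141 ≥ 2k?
max |F| = C(140, 7) = 179593009560

Erdős-Ko-Rado (1961): when n ≥ 2k, max |F| = C(n−1, k−1). The bound is attained by the star {A : i ∈ A} for any fixed i ∈ [n]. Here C(141−1, 8−1) = C(140, 7) = 179593009560.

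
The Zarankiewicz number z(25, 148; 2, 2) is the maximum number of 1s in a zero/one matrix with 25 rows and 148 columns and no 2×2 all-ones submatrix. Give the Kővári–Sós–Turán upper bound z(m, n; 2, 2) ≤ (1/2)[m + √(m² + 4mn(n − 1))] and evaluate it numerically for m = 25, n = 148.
z(25, 148; 2, 2) ≤ (1/2)[25 + √(25² + 4·25·148·147)] = (1/2)[25 + √2176225] = 750.1017

Kővári–Sós–Turán: let r_1, ..., r_25 be the row sums and z = Σ r_i the total number of 1s. Each pair of columns can share at most one row with both entries 1 (else a 2×2 all-ones block appears), so Σ_i C(r_i, 2) ≤ C(148, 2) = 10878. By convexity Σ_i C(r_i, 2) ≥ 25·C(z/25, 2) = z(z − 25)/(2·25), giving z² − 25z − 25·148·147 ≤ 0 and hence z ≤ (1/2)[25 + √(625 + 4·543900)] = (1/2)[25 + √2176225] ≈ (1/2)(25 + 1475.2034) = 750.1017.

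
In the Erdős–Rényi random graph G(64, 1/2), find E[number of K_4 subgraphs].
E[# K_4] = C(64, 4) · (1/2)^C(4, 2) = 635376 / 2^6 = 39711/4 = 9927.75

For each 4-subset S of vertices (there are C(64, 4) = 635376 such S), let X_S = 1 if S induces a K_4 (all C(4, 2) = 6 edges present). Then P(X_S = 1) = (1/2)^6 = 1/64. By linearity of expectation, E[# K_4] = C(64, 4) · (1/2)^6 = 635376 / 64 = 39711/4 = 9927.75.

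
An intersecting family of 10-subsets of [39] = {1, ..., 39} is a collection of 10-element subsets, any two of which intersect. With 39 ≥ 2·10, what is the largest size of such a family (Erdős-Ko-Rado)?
max |F| = C(38, 9) = 163011640

The Erdős-Ko-Rado theorem states: for n ≥ 2k, an intersecting family of k-subsets of an n-element set has size at most C(n − 1, k − 1), with equality for 'star' families {A ⊆ [n] : |A| = k, i ∈ A} (fix an element i). For n = 39, k = 10: C(38, 9) = 163011640.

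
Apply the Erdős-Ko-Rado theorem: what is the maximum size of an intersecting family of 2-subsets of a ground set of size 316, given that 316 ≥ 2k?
max |F| = C(315, 1) = 315

The Erdős-Ko-Rado theorem states: for n ≥ 2k, an intersecting family of k-subsets of an n-element set has size at most C(n − 1, k − 1), with equality for 'star' families {A ⊆ [n] : |A| = k, i ∈ A} (fix an element i). For n = 316, k = 2: C(315, 1) = 315.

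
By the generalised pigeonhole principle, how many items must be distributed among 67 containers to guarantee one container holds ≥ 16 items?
n = (16 − 1)·67 + 1 = 1006

By the generalised pigeonhole principle, to guarantee some box contains ≥ r objects we need more than (r − 1) · k objects total. Threshold: n = (r − 1) · k + 1. With r = 16 and k = 67: n = 15 · 67 + 1 = 1005 + 1 = 1006. For n = 1005 = 15 · 67, we can put exactly 15 objects in every box, avoiding 16 in any single one — so 1006 is tight.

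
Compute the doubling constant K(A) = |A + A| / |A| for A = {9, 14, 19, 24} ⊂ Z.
K = |A + A| / |A| = 7/4

Enumerate A + A = {a + b : a, b ∈ A}. With |A| = 4, there are |A|^2 = 16 ordered sum pairs; collecting distinct values, A + A = {18, 23, 28, 33, 38, 43, 48}, so |A + A| = 7. Thus K = 7/4. Here |A + A| = 2|A| − 1 = 7, the minimum possible — so K = 7/4 is minimal, which holds iff A is an arithmetic progression.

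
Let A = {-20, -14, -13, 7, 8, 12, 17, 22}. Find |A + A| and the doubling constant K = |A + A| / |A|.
K = |A + A| / |A| = 32/8 = 4

Enumerate A + A = {a + b : a, b ∈ A}. With |A| = 8, there are |A|^2 = 64 ordered sum pairs; collecting distinct values, A + A = {-40, -34, -33, -28, -27, -26, -13, -12, -8, -7, -6, -5, -3, -2, -1, 2, 3, 4, 8, 9, 14, 15, 16, 19, 20, 24, 25, 29, 30, 34, 39, 44}, so |A + A| = 32. Thus K = 32/8 = 4. For comparison, the minimum possible |A + A| over all 8-element sets is 2·8 − 1 = 15 (so min K = 15/8), attained only by arithmetic progressions.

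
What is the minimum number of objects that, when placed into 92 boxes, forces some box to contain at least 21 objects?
n = (21 − 1)·92 + 1 = 1841

By the generalised pigeonhole principle, to guarantee some box contains ≥ r objects we need more than (r − 1) · k objects total. Threshold: n = (r − 1) · k + 1. With r = 21 and k = 92: n = 20 · 92 + 1 = 1840 + 1 = 1841. For n = 1840 = 20 · 92, we can put exactly 20 objects in every box, avoiding 21 in any single one — so 1841 is tight.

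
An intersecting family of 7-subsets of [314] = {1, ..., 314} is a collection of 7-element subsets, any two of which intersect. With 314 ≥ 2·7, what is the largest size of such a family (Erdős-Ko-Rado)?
max |F| = C(313, 6) = 1244508060796

The Erdős-Ko-Rado theorem states: for n ≥ 2k, an intersecting family of k-subsets of an n-element set has size at most C(n − 1, k − 1), with equality for 'star' families {A ⊆ [n] : |A| = k, i ∈ A} (fix an element i). For n = 314, k = 7: C(313, 6) = 1244508060796.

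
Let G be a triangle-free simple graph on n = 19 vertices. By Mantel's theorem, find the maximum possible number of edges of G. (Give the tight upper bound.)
ex(19, K_3) = ⌊19^2/4⌋ = 90

Mantel (1907): a triangle-free graph on n vertices has at most ⌊n^2/4⌋ edges, with equality for the complete bipartite graph K_{⌊n/2⌋, ⌈n/2⌉}. For n = 19: ⌊19^2/4⌋ = ⌊361/4⌋ = 90. The extremal graph is K_{9, 10}, which has 9·10 = 90 edges.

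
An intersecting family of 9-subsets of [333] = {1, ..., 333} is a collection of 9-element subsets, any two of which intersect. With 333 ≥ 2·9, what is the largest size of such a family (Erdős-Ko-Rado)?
max |F| = C(332, 8) = 3362621220018775

Erdős-Ko-Rado (1961): when n ≥ 2k, max |F| = C(n−1, k−1). The bound is attained by the star {A : i ∈ A} for any fixed i ∈ [n]. Here C(333−1, 9−1) = C(332, 8) = 3362621220018775.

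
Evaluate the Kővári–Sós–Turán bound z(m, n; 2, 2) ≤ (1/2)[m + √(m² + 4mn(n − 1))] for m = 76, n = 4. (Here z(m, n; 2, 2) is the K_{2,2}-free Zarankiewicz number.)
z(76, 4; 2, 2) ≤ (1/2)[76 + √(76² + 4·76·4·3)] = (1/2)[76 + √9424] = 86.5386

Kővári–Sós–Turán: let r_1, ..., r_76 be the row sums and z = Σ r_i the total number of 1s. Each pair of columns can share at most one row with both entries 1 (else a 2×2 all-ones block appears), so Σ_i C(r_i, 2) ≤ C(4, 2) = 6. By convexity Σ_i C(r_i, 2) ≥ 76·C(z/76, 2) = z(z − 76)/(2·76), giving z² − 76z − 76·4·3 ≤ 0 and hence z ≤ (1/2)[76 + √(5776 + 4·912)] = (1/2)[76 + √9424] ≈ (1/2)(76 + 97.0773) = 86.5386.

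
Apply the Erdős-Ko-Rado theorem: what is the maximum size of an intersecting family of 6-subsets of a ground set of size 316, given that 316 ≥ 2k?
max |F| = C(315, 5) = 25033309938

Erdős-Ko-Rado (1961): when n ≥ 2k, max |F| = C(n−1, k−1). The bound is attained by the star {A : i ∈ A} for any fixed i ∈ [n]. Here C(316−1, 6−1) = C(315, 5) = 25033309938.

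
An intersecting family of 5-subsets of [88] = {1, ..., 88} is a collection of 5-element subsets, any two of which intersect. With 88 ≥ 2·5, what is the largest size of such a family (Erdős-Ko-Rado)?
max |F| = C(87, 4) = 2225895

The Erdős-Ko-Rado theorem states: for n ≥ 2k, an intersecting family of k-subsets of an n-element set has size at most C(n − 1, k − 1), with equality for 'star' families {A ⊆ [n] : |A| = k, i ∈ A} (fix an element i). For n = 88, k = 5: C(87, 4) = 2225895.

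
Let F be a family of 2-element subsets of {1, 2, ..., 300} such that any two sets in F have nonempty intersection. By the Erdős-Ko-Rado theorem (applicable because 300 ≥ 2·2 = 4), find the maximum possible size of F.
max |F| = C(299, 1) = 299

Erdős-Ko-Rado (1961): when n ≥ 2k, max |F| = C(n−1, k−1). The bound is attained by the star {A : i ∈ A} for any fixed i ∈ [n]. Here C(300−1, 2−1) = C(299, 1) = 299.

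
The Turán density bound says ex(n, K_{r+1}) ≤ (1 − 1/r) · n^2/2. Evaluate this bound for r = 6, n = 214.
Turán density bound = (5/6) · 214^2/2 = 57245/3 ≈ 19081.6667

Turán's theorem: ex(n, K_{r+1}) is achieved by the complete r-partite Turán graph T(n, r) with parts as balanced as possible, and is at most (1 − 1/r) · n^2/2. For r = 6, n = 214: the density bound is (5/6) · 45796/2 = 57245/3 ≈ 19081.6667. The integer-valued extremum is e(T(214, 6)) = 19081, which is strictly less than the density bound 57245/3 since 6 ∤ 214 (the parts of T(214, 6) cannot all be equal).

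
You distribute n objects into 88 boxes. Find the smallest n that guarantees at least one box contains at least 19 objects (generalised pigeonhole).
n = (19 − 1)·88 + 1 = 1585

By the generalised pigeonhole principle, to guarantee some box contains ≥ r objects we need more than (r − 1) · k objects total. Threshold: n = (r − 1) · k + 1. With r = 19 and k = 88: n = 18 · 88 + 1 = 1584 + 1 = 1585. For n = 1584 = 18 · 88, we can put exactly 18 objects in every box, avoiding 19 in any single one — so 1585 is tight.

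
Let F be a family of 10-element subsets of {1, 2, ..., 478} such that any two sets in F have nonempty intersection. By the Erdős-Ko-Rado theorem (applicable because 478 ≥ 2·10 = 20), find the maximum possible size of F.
max |F| = C(477, 9) = 3265344427967623925

The Erdős-Ko-Rado theorem states: for n ≥ 2k, an intersecting family of k-subsets of an n-element set has size at most C(n − 1, k − 1), with equality for 'star' families {A ⊆ [n] : |A| = k, i ∈ A} (fix an element i). For n = 478, k = 10: C(477, 9) = 3265344427967623925.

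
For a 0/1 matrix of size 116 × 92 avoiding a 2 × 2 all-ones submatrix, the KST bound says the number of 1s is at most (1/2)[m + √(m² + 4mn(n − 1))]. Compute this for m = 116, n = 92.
z(116, 92; 2, 2) ≤ (1/2)[116 + √(116² + 4·116·92·91)] = (1/2)[116 + √3898064] = 1045.1758

Kővári–Sós–Turán: let r_1, ..., r_116 be the row sums and z = Σ r_i the total number of 1s. Each pair of columns can share at most one row with both entries 1 (else a 2×2 all-ones block appears), so Σ_i C(r_i, 2) ≤ C(92, 2) = 4186. By convexity Σ_i C(r_i, 2) ≥ 116·C(z/116, 2) = z(z − 116)/(2·116), giving z² − 116z − 116·92·91 ≤ 0 and hence z ≤ (1/2)[116 + √(13456 + 4·971152)] = (1/2)[116 + √3898064] ≈ (1/2)(116 + 1974.3515) = 1045.1758.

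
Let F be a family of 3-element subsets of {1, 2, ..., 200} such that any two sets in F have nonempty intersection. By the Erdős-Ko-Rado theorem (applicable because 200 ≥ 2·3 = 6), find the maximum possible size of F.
max |F| = C(199, 2) = 19701

The Erdős-Ko-Rado theorem states: for n ≥ 2k, an intersecting family of k-subsets of an n-element set has size at most C(n − 1, k − 1), with equality for 'star' families {A ⊆ [n] : |A| = k, i ∈ A} (fix an element i). For n = 200, k = 3: C(199, 2) = 19701.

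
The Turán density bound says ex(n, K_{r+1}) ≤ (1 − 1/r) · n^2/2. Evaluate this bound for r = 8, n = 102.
Turán density bound = (7/8) · 102^2/2 = 18207/4 ≈ 4551.75

Turán's theorem: ex(n, K_{r+1}) is achieved by the complete r-partite Turán graph T(n, r) with parts as balanced as possible, and is at most (1 − 1/r) · n^2/2. For r = 8, n = 102: the density bound is (7/8) · 10404/2 = 18207/4 ≈ 4551.75. The integer-valued extremum is e(T(102, 8)) = 4551, which is strictly less than the density bound 18207/4 since 8 ∤ 102 (the parts of T(102, 8) cannot all be equal).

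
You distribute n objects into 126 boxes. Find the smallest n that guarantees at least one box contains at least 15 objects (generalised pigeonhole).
n = (15 − 1)·126 + 1 = 1765

By the generalised pigeonhole principle, to guarantee some box contains ≥ r objects we need more than (r − 1) · k objects total. Threshold: n = (r − 1) · k + 1. With r = 15 and k = 126: n = 14 · 126 + 1 = 1764 + 1 = 1765. For n = 1764 = 14 · 126, we can put exactly 14 objects in every box, avoiding 15 in any single one — so 1765 is tight.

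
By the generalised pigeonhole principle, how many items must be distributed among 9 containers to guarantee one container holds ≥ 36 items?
n = (36 − 1)·9 + 1 = 316

By the generalised pigeonhole principle, to guarantee some box contains ≥ r objects we need more than (r − 1) · k objects total. Threshold: n = (r − 1) · k + 1. With r = 36 and k = 9: n = 35 · 9 + 1 = 315 + 1 = 316. For n = 315 = 35 · 9, we can put exactly 35 objects in every box, avoiding 36 in any single one — so 316 is tight.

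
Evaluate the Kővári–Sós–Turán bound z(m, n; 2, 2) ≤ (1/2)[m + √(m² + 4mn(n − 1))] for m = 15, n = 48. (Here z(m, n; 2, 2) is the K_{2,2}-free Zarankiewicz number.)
z(15, 48; 2, 2) ≤ (1/2)[15 + √(15² + 4·15·48·47)] = (1/2)[15 + √135585] = 191.6093

Kővári–Sós–Turán: let r_1, ..., r_15 be the row sums and z = Σ r_i the total number of 1s. Each pair of columns can share at most one row with both entries 1 (else a 2×2 all-ones block appears), so Σ_i C(r_i, 2) ≤ C(48, 2) = 1128. By convexity Σ_i C(r_i, 2) ≥ 15·C(z/15, 2) = z(z − 15)/(2·15), giving z² − 15z − 15·48·47 ≤ 0 and hence z ≤ (1/2)[15 + √(225 + 4·33840)] = (1/2)[15 + √135585] ≈ (1/2)(15 + 368.2187) = 191.6093.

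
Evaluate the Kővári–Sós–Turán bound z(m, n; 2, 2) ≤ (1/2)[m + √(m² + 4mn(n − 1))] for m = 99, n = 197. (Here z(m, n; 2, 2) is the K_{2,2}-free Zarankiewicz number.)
z(99, 197; 2, 2) ≤ (1/2)[99 + √(99² + 4·99·197·196)] = (1/2)[99 + √15300153] = 2005.2705

Kővári–Sós–Turán: let r_1, ..., r_99 be the row sums and z = Σ r_i the total number of 1s. Each pair of columns can share at most one row with both entries 1 (else a 2×2 all-ones block appears), so Σ_i C(r_i, 2) ≤ C(197, 2) = 19306. By convexity Σ_i C(r_i, 2) ≥ 99·C(z/99, 2) = z(z − 99)/(2·99), giving z² − 99z − 99·197·196 ≤ 0 and hence z ≤ (1/2)[99 + √(9801 + 4·3822588)] = (1/2)[99 + √15300153] ≈ (1/2)(99 + 3911.541) = 2005.2705.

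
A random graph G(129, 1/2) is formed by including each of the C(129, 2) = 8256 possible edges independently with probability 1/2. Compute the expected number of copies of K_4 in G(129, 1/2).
E[# K_4] = C(129, 4) · (1/2)^C(4, 2) = 11009376 / 2^6 = 344043/2 = 172021.5

For each 4-subset S of vertices (there are C(129, 4) = 11009376 such S), let X_S = 1 if S induces a K_4 (all C(4, 2) = 6 edges present). Then P(X_S = 1) = (1/2)^6 = 1/64. By linearity of expectation, E[# K_4] = C(129, 4) · (1/2)^6 = 11009376 / 64 = 344043/2 = 172021.5.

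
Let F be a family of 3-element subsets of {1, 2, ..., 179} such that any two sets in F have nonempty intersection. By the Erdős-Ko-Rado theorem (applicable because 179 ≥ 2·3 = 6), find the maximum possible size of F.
max |F| = C(178, 2) = 15753

Erdős-Ko-Rado (1961): when n ≥ 2k, max |F| = C(n−1, k−1). The bound is attained by the star {A : i ∈ A} for any fixed i ∈ [n]. Here C(179−1, 3−1) = C(178, 2) = 15753.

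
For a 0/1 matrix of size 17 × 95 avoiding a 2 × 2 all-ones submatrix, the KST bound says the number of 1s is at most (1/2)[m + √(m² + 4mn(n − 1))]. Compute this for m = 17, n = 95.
z(17, 95; 2, 2) ≤ (1/2)[17 + √(17² + 4·17·95·94)] = (1/2)[17 + √607529] = 398.2207

Kővári–Sós–Turán: let r_1, ..., r_17 be the row sums and z = Σ r_i the total number of 1s. Each pair of columns can share at most one row with both entries 1 (else a 2×2 all-ones block appears), so Σ_i C(r_i, 2) ≤ C(95, 2) = 4465. By convexity Σ_i C(r_i, 2) ≥ 17·C(z/17, 2) = z(z − 17)/(2·17), giving z² − 17z − 17·95·94 ≤ 0 and hence z ≤ (1/2)[17 + √(289 + 4·151810)] = (1/2)[17 + √607529] ≈ (1/2)(17 + 779.4415) = 398.2207.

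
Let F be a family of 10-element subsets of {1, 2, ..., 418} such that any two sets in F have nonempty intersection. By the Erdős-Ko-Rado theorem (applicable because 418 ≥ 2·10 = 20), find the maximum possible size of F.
max |F| = C(417, 9) = 963187959225058060

Erdős-Ko-Rado (1961): when n ≥ 2k, max |F| = C(n−1, k−1). The bound is attained by the star {A : i ∈ A} for any fixed i ∈ [n]. Here C(418−1, 10−1) = C(417, 9) = 963187959225058060.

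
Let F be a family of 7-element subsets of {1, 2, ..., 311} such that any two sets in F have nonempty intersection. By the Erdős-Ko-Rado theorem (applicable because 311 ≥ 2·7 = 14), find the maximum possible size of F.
max |F| = C(310, 6) = 1174080931485

The Erdős-Ko-Rado theorem states: for n ≥ 2k, an intersecting family of k-subsets of an n-element set has size at most C(n − 1, k − 1), with equality for 'star' families {A ⊆ [n] : |A| = k, i ∈ A} (fix an element i). For n = 311, k = 7: C(310, 6) = 1174080931485.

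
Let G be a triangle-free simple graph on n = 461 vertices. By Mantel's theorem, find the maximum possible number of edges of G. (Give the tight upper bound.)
ex(461, K_3) = ⌊461^2/4⌋ = 53130

Mantel (1907): a triangle-free graph on n vertices has at most ⌊n^2/4⌋ edges, with equality for the complete bipartite graph K_{⌊n/2⌋, ⌈n/2⌉}. For n = 461: ⌊461^2/4⌋ = ⌊212521/4⌋ = 53130. The extremal graph is K_{230, 231}, which has 230·231 = 53130 edges.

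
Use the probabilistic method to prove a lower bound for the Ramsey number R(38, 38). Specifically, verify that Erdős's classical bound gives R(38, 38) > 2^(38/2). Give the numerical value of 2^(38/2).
2^(38/2) = 524288; so R(38, 38) > 524288

Colour each edge of K_n uniformly at random with red/blue. The expected number of monochromatic K_38 is C(n, 38) · 2 · 2^(−C(38,2)). If C(n, 38) · 2^(1 − C(38,2)) < 1, then with positive probability no monochromatic K_38 exists, so R(38, 38) > n. The standard estimate C(n, 38) ≤ n^38/38! shows this inequality holds whenever n ≤ 2^(38/2) (since 38! · 2^(C(38,2) − 1) > 2^(38^2/2) ≥ n^38). Hence R(38, 38) > 2^(38/2) = 524288.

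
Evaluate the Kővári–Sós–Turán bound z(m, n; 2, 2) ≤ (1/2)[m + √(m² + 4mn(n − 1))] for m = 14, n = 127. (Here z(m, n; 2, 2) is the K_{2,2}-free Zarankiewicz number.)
z(14, 127; 2, 2) ≤ (1/2)[14 + √(14² + 4·14·127·126)] = (1/2)[14 + √896308] = 480.3677

Kővári–Sós–Turán: let r_1, ..., r_14 be the row sums and z = Σ r_i the total number of 1s. Each pair of columns can share at most one row with both entries 1 (else a 2×2 all-ones block appears), so Σ_i C(r_i, 2) ≤ C(127, 2) = 8001. By convexity Σ_i C(r_i, 2) ≥ 14·C(z/14, 2) = z(z − 14)/(2·14), giving z² − 14z − 14·127·126 ≤ 0 and hence z ≤ (1/2)[14 + √(196 + 4·224028)] = (1/2)[14 + √896308] ≈ (1/2)(14 + 946.7354) = 480.3677.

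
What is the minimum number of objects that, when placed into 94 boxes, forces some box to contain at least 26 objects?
n = (26 − 1)·94 + 1 = 2351

By the generalised pigeonhole principle, to guarantee some box contains ≥ r objects we need more than (r − 1) · k objects total. Threshold: n = (r − 1) · k + 1. With r = 26 and k = 94: n = 25 · 94 + 1 = 2350 + 1 = 2351. For n = 2350 = 25 · 94, we can put exactly 25 objects in every box, avoiding 26 in any single one — so 2351 is tight.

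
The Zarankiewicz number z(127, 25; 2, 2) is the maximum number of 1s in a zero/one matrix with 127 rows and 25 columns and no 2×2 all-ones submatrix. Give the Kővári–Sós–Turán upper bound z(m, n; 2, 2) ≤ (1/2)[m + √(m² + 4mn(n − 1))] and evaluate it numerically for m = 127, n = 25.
z(127, 25; 2, 2) ≤ (1/2)[127 + √(127² + 4·127·25·24)] = (1/2)[127 + √320929] = 346.753

Kővári–Sós–Turán: let r_1, ..., r_127 be the row sums and z = Σ r_i the total number of 1s. Each pair of columns can share at most one row with both entries 1 (else a 2×2 all-ones block appears), so Σ_i C(r_i, 2) ≤ C(25, 2) = 300. By convexity Σ_i C(r_i, 2) ≥ 127·C(z/127, 2) = z(z − 127)/(2·127), giving z² − 127z − 127·25·24 ≤ 0 and hence z ≤ (1/2)[127 + √(16129 + 4·76200)] = (1/2)[127 + √320929] ≈ (1/2)(127 + 566.506) = 346.753.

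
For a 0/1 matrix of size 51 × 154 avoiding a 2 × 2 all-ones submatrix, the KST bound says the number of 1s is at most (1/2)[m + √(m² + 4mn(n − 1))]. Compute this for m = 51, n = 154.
z(51, 154; 2, 2) ≤ (1/2)[51 + √(51² + 4·51·154·153)] = (1/2)[51 + √4809249] = 1122

Kővári–Sós–Turán: let r_1, ..., r_51 be the row sums and z = Σ r_i the total number of 1s. Each pair of columns can share at most one row with both entries 1 (else a 2×2 all-ones block appears), so Σ_i C(r_i, 2) ≤ C(154, 2) = 11781. By convexity Σ_i C(r_i, 2) ≥ 51·C(z/51, 2) = z(z − 51)/(2·51), giving z² − 51z − 51·154·153 ≤ 0 and hence z ≤ (1/2)[51 + √(2601 + 4·1201662)] = (1/2)[51 + √4809249] ≈ (1/2)(51 + 2193) = 1122.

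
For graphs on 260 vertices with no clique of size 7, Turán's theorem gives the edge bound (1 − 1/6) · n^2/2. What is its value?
Turán density bound = (5/6) · 260^2/2 = 84500/3 ≈ 28166.6667

Turán's theorem: ex(n, K_{r+1}) is achieved by the complete r-partite Turán graph T(n, r) with parts as balanced as possible, and is at most (1 − 1/r) · n^2/2. For r = 6, n = 260: the density bound is (5/6) · 67600/2 = 84500/3 ≈ 28166.6667. The integer-valued extremum is e(T(260, 6)) = 28166, which is strictly less than the density bound 84500/3 since 6 ∤ 260 (the parts of T(260, 6) cannot all be equal).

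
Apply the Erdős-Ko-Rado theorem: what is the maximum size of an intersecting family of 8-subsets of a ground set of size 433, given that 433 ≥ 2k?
max |F| = C(432, 7) = 530563624555536

Erdős-Ko-Rado (1961): when n ≥ 2k, max |F| = C(n−1, k−1). The bound is attained by the star {A : i ∈ A} for any fixed i ∈ [n]. Here C(433−1, 8−1) = C(432, 7) = 530563624555536.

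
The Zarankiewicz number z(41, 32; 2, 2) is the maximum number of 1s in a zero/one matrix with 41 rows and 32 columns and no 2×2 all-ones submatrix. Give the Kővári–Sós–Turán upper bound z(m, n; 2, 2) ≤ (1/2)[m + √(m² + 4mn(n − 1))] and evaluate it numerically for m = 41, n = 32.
z(41, 32; 2, 2) ≤ (1/2)[41 + √(41² + 4·41·32·31)] = (1/2)[41 + √164369] = 223.2122

Kővári–Sós–Turán: let r_1, ..., r_41 be the row sums and z = Σ r_i the total number of 1s. Each pair of columns can share at most one row with both entries 1 (else a 2×2 all-ones block appears), so Σ_i C(r_i, 2) ≤ C(32, 2) = 496. By convexity Σ_i C(r_i, 2) ≥ 41·C(z/41, 2) = z(z − 41)/(2·41), giving z² − 41z − 41·32·31 ≤ 0 and hence z ≤ (1/2)[41 + √(1681 + 4·40672)] = (1/2)[41 + √164369] ≈ (1/2)(41 + 405.4245) = 223.2122.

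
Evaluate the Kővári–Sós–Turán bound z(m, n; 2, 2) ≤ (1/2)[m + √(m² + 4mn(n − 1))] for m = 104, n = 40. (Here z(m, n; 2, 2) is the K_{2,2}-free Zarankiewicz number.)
z(104, 40; 2, 2) ≤ (1/2)[104 + √(104² + 4·104·40·39)] = (1/2)[104 + √659776] = 458.133

Kővári–Sós–Turán: let r_1, ..., r_104 be the row sums and z = Σ r_i the total number of 1s. Each pair of columns can share at most one row with both entries 1 (else a 2×2 all-ones block appears), so Σ_i C(r_i, 2) ≤ C(40, 2) = 780. By convexity Σ_i C(r_i, 2) ≥ 104·C(z/104, 2) = z(z − 104)/(2·104), giving z² − 104z − 104·40·39 ≤ 0 and hence z ≤ (1/2)[104 + √(10816 + 4·162240)] = (1/2)[104 + √659776] ≈ (1/2)(104 + 812.266) = 458.133.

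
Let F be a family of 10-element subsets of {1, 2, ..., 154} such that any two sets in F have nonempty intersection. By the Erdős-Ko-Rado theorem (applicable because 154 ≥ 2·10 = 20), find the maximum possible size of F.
max |F| = C(153, 9) = 99615373765775

Erdős-Ko-Rado (1961): when n ≥ 2k, max |F| = C(n−1, k−1). The bound is attained by the star {A : i ∈ A} for any fixed i ∈ [n]. Here C(154−1, 10−1) = C(153, 9) = 99615373765775.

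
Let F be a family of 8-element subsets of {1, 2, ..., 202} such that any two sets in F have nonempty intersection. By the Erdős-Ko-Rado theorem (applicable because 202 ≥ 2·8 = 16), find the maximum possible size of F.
max |F| = C(201, 7) = 2366304840900

The Erdős-Ko-Rado theorem states: for n ≥ 2k, an intersecting family of k-subsets of an n-element set has size at most C(n − 1, k − 1), with equality for 'star' families {A ⊆ [n] : |A| = k, i ∈ A} (fix an element i). For n = 202, k = 8: C(201, 7) = 2366304840900.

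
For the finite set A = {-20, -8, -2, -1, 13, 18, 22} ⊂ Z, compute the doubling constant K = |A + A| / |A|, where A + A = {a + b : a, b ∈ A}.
K = |A + A| / |A| = 27/7

Enumerate A + A = {a + b : a, b ∈ A}. With |A| = 7, there are |A|^2 = 49 ordered sum pairs; collecting distinct values, A + A = {-40, -28, -22, -21, -16, -10, -9, -7, -4, -3, -2, 2, 5, 10, 11, 12, 14, 16, 17, 20, 21, 26, 31, 35, 36, 40, 44}, so |A + A| = 27. Thus K = 27/7. For comparison, the minimum possible |A + A| over all 7-element sets is 2·7 − 1 = 13 (so min K = 13/7), attained only by arithmetic progressions.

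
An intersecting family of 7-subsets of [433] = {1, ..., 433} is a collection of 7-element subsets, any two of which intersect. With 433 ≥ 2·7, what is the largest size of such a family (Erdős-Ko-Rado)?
max |F| = C(432, 6) = 8718181624152

Erdős-Ko-Rado (1961): when n ≥ 2k, max |F| = C(n−1, k−1). The bound is attained by the star {A : i ∈ A} for any fixed i ∈ [n]. Here C(433−1, 7−1) = C(432, 6) = 8718181624152.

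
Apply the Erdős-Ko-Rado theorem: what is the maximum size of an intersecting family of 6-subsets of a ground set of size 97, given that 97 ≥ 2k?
max |F| = C(96, 5) = 61124064

The Erdős-Ko-Rado theorem states: for n ≥ 2k, an intersecting family of k-subsets of an n-element set has size at most C(n − 1, k − 1), with equality for 'star' families {A ⊆ [n] : |A| = k, i ∈ A} (fix an element i). For n = 97, k = 6: C(96, 5) = 61124064.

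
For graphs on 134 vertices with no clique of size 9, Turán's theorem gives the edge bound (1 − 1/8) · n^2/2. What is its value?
Turán density bound = (7/8) · 134^2/2 = 31423/4 ≈ 7855.75

Turán's theorem: ex(n, K_{r+1}) is achieved by the complete r-partite Turán graph T(n, r) with parts as balanced as possible, and is at most (1 − 1/r) · n^2/2. For r = 8, n = 134: the density bound is (7/8) · 17956/2 = 31423/4 ≈ 7855.75. The integer-valued extremum is e(T(134, 8)) = 7855, which is strictly less than the density bound 31423/4 since 8 ∤ 134 (the parts of T(134, 8) cannot all be equal).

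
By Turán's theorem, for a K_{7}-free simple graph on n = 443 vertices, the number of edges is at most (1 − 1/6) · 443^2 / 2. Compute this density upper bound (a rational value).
Turán density bound = (5/6) · 443^2/2 = 981245/12 ≈ 81770.4167

Turán's theorem: ex(n, K_{r+1}) is achieved by the complete r-partite Turán graph T(n, r) with parts as balanced as possible, and is at most (1 − 1/r) · n^2/2. For r = 6, n = 443: the density bound is (5/6) · 196249/2 = 981245/12 ≈ 81770.4167. The integer-valued extremum is e(T(443, 6)) = 81770, which is strictly less than the density bound 981245/12 since 6 ∤ 443 (the parts of T(443, 6) cannot all be equal).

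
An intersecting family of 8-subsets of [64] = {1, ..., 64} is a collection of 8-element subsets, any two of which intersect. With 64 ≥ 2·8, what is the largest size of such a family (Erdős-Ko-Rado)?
max |F| = C(63, 7) = 553270671

Erdős-Ko-Rado (1961): when n ≥ 2k, max |F| = C(n−1, k−1). The bound is attained by the star {A : i ∈ A} for any fixed i ∈ [n]. Here C(64−1, 8−1) = C(63, 7) = 553270671.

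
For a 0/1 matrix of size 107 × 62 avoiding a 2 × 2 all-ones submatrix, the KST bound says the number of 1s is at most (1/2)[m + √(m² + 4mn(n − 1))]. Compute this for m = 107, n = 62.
z(107, 62; 2, 2) ≤ (1/2)[107 + √(107² + 4·107·62·61)] = (1/2)[107 + √1630145] = 691.8857

Kővári–Sós–Turán: let r_1, ..., r_107 be the row sums and z = Σ r_i the total number of 1s. Each pair of columns can share at most one row with both entries 1 (else a 2×2 all-ones block appears), so Σ_i C(r_i, 2) ≤ C(62, 2) = 1891. By convexity Σ_i C(r_i, 2) ≥ 107·C(z/107, 2) = z(z − 107)/(2·107), giving z² − 107z − 107·62·61 ≤ 0 and hence z ≤ (1/2)[107 + √(11449 + 4·404674)] = (1/2)[107 + √1630145] ≈ (1/2)(107 + 1276.7713) = 691.8857.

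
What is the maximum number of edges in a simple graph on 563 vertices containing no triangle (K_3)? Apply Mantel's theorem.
ex(563, K_3) = ⌊563^2/4⌋ = 79242

Mantel (1907): a triangle-free graph on n vertices has at most ⌊n^2/4⌋ edges, with equality for the complete bipartite graph K_{⌊n/2⌋, ⌈n/2⌉}. For n = 563: ⌊563^2/4⌋ = ⌊316969/4⌋ = 79242. The extremal graph is K_{281, 282}, which has 281·282 = 79242 edges.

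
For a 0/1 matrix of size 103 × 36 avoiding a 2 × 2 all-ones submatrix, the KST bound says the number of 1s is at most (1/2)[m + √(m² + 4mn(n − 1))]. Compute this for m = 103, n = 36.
z(103, 36; 2, 2) ≤ (1/2)[103 + √(103² + 4·103·36·35)] = (1/2)[103 + √529729] = 415.4124

Kővári–Sós–Turán: let r_1, ..., r_103 be the row sums and z = Σ r_i the total number of 1s. Each pair of columns can share at most one row with both entries 1 (else a 2×2 all-ones block appears), so Σ_i C(r_i, 2) ≤ C(36, 2) = 630. By convexity Σ_i C(r_i, 2) ≥ 103·C(z/103, 2) = z(z − 103)/(2·103), giving z² − 103z − 103·36·35 ≤ 0 and hence z ≤ (1/2)[103 + √(10609 + 4·129780)] = (1/2)[103 + √529729] ≈ (1/2)(103 + 727.8248) = 415.4124.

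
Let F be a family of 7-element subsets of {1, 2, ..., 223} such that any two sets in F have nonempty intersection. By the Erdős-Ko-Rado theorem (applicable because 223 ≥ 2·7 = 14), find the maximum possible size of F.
max |F| = C(222, 6) = 155308696543

The Erdős-Ko-Rado theorem states: for n ≥ 2k, an intersecting family of k-subsets of an n-element set has size at most C(n − 1, k − 1), with equality for 'star' families {A ⊆ [n] : |A| = k, i ∈ A} (fix an element i). For n = 223, k = 7: C(222, 6) = 155308696543.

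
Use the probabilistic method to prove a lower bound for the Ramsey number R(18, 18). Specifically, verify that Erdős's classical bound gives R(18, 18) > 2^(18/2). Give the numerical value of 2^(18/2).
2^(18/2) = 512; so R(18, 18) > 512

Colour each edge of K_n uniformly at random with red/blue. The expected number of monochromatic K_18 is C(n, 18) · 2 · 2^(−C(18,2)). If C(n, 18) · 2^(1 − C(18,2)) < 1, then with positive probability no monochromatic K_18 exists, so R(18, 18) > n. The standard estimate C(n, 18) ≤ n^18/18! shows this inequality holds whenever n ≤ 2^(18/2) (since 18! · 2^(C(18,2) − 1) > 2^(18^2/2) ≥ n^18). Hence R(18, 18) > 2^(18/2) = 512.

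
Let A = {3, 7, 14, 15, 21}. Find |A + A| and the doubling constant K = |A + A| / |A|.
K = |A + A| / |A| = 14/5

Enumerate A + A = {a + b : a, b ∈ A}. With |A| = 5, there are |A|^2 = 25 ordered sum pairs; collecting distinct values, A + A = {6, 10, 14, 17, 18, 21, 22, 24, 28, 29, 30, 35, 36, 42}, so |A + A| = 14. Thus K = 14/5. For comparison, the minimum possible |A + A| over all 5-element sets is 2·5 − 1 = 9 (so min K = 9/5), attained only by arithmetic progressions.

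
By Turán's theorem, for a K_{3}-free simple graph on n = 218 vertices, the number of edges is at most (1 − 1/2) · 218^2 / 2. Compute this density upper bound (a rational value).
Turán density bound = (1/2) · 218^2/2 = 11881

Turán's theorem: ex(n, K_{r+1}) is achieved by the complete r-partite Turán graph T(n, r) with parts as balanced as possible, and is at most (1 − 1/r) · n^2/2. For r = 2, n = 218: the density bound is (1/2) · 47524/2 = 11881. Since 2 ∣ 218, the Turán graph T(218, 2) has parts of equal size 109, and its edge count e(T(218, 2)) = 11881 attains the density bound exactly.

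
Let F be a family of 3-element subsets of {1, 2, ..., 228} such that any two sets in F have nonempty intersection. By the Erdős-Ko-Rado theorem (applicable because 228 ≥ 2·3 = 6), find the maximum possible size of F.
max |F| = C(227, 2) = 25651

Erdős-Ko-Rado (1961): when n ≥ 2k, max |F| = C(n−1, k−1). The bound is attained by the star {A : i ∈ A} for any fixed i ∈ [n]. Here C(228−1, 3−1) = C(227, 2) = 25651.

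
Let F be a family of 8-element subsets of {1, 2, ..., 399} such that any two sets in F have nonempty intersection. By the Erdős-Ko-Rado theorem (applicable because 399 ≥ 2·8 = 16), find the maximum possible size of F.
max |F| = C(398, 7) = 297652930822632

Erdős-Ko-Rado (1961): when n ≥ 2k, max |F| = C(n−1, k−1). The bound is attained by the star {A : i ∈ A} for any fixed i ∈ [n]. Here C(399−1, 8−1) = C(398, 7) = 297652930822632.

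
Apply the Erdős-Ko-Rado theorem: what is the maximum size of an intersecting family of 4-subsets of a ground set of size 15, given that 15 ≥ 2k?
max |F| = C(14, 3) = 364

Erdős-Ko-Rado (1961): when n ≥ 2k, max |F| = C(n−1, k−1). The bound is attained by the star {A : i ∈ A} for any fixed i ∈ [n]. Here C(15−1, 4−1) = C(14, 3) = 364.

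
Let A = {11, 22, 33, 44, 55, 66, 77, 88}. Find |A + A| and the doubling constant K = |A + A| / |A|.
K = |A + A| / |A| = 15/8

Enumerate A + A = {a + b : a, b ∈ A}. With |A| = 8, there are |A|^2 = 64 ordered sum pairs; collecting distinct values, A + A = {22, 33, 44, 55, 66, 77, 88, 99, 110, 121, 132, 143, 154, 165, 176}, so |A + A| = 15. Thus K = 15/8. Here |A + A| = 2|A| − 1 = 15, the minimum possible — so K = 15/8 is minimal, which holds iff A is an arithmetic progression.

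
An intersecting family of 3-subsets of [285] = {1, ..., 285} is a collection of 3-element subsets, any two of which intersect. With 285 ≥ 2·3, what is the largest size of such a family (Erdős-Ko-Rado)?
max |F| = C(284, 2) = 40186

The Erdős-Ko-Rado theorem states: for n ≥ 2k, an intersecting family of k-subsets of an n-element set has size at most C(n − 1, k − 1), with equality for 'star' families {A ⊆ [n] : |A| = k, i ∈ A} (fix an element i). For n = 285, k = 3: C(284, 2) = 40186.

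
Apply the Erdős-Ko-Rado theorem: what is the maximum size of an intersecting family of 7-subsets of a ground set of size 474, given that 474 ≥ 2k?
max |F| = C(473, 6) = 15066351792492

Erdős-Ko-Rado (1961): when n ≥ 2k, max |F| = C(n−1, k−1). The bound is attained by the star {A : i ∈ A} for any fixed i ∈ [n]. Here C(474−1, 7−1) = C(473, 6) = 15066351792492.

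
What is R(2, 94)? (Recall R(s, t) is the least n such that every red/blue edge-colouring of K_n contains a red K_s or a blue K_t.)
R(2, 94) = 94

R(2, k) = k for all k ≥ 2: in a 2-colouring of K_k, either some edge is red (a red K_2) or all edges are blue (a blue K_k). And K_{93} coloured all-blue has no blue K_94, so R(2, 94) > 93. Hence R(2, 94) = 94.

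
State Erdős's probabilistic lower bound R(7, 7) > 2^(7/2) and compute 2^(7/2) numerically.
2^(7/2) = 11.3137; so R(7, 7) > 11.3137

Colour each edge of K_n uniformly at random with red/blue. The expected number of monochromatic K_7 is C(n, 7) · 2 · 2^(−C(7,2)). If C(n, 7) · 2^(1 − C(7,2)) < 1, then with positive probability no monochromatic K_7 exists, so R(7, 7) > n. The standard estimate C(n, 7) ≤ n^7/7! shows this inequality holds whenever n ≤ 2^(7/2) (since 7! · 2^(C(7,2) − 1) > 2^(7^2/2) ≥ n^7). Hence R(7, 7) > 2^(7/2) = 11.3137.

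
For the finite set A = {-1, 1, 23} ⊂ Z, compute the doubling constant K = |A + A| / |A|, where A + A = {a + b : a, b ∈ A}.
K = |A + A| / |A| = 6/3 = 2

Enumerate A + A = {a + b : a, b ∈ A}. With |A| = 3, there are |A|^2 = 9 ordered sum pairs; collecting distinct values, A + A = {-2, 0, 2, 22, 24, 46}, so |A + A| = 6. Thus K = 6/3 = 2. For comparison, the minimum possible |A + A| over all 3-element sets is 2·3 − 1 = 5 (so min K = 5/3), attained only by arithmetic progressions.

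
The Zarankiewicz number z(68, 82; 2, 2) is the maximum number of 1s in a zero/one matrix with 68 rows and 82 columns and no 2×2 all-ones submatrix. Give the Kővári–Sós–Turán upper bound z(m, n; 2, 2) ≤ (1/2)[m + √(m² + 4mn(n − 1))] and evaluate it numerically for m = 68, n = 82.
z(68, 82; 2, 2) ≤ (1/2)[68 + √(68² + 4·68·82·81)] = (1/2)[68 + √1811248] = 706.9131

Kővári–Sós–Turán: let r_1, ..., r_68 be the row sums and z = Σ r_i the total number of 1s. Each pair of columns can share at most one row with both entries 1 (else a 2×2 all-ones block appears), so Σ_i C(r_i, 2) ≤ C(82, 2) = 3321. By convexity Σ_i C(r_i, 2) ≥ 68·C(z/68, 2) = z(z − 68)/(2·68), giving z² − 68z − 68·82·81 ≤ 0 and hence z ≤ (1/2)[68 + √(4624 + 4·451656)] = (1/2)[68 + √1811248] ≈ (1/2)(68 + 1345.8261) = 706.9131.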